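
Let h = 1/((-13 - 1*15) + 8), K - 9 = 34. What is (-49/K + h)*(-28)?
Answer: 7161/215 ≈ 33.307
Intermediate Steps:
K = 43 (K = 9 + 34 = 43)
h = -1/20 (h = 1/((-13 - 15) + 8) = 1/(-28 + 8) = 1/(-20) = -1/20 ≈ -0.050000)
(-49/K + h)*(-28) = (-49/43 - 1/20)*(-28) = -1023/860*(-28) = 7161/215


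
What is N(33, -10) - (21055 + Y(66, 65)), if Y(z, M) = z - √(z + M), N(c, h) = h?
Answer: -21131 + √131 ≈ -21120.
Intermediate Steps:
Y(z, M) = z - √(M + z)
N(33, -10) - (21055 + Y(66, 65)) = -10 - (21055 + (66 - √(65 + 66))) = -10 - (21055 + (66 - √131)) = -10 - (21121 - √131) = -10 + (-21121 + √131) = -21131 + √131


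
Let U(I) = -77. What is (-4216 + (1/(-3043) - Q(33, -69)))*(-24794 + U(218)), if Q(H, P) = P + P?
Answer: 18154886365/179 ≈ 1.0142e+8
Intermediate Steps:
Q(H, P) = 2*P
(-4216 + (1/(-3043) - Q(33, -69)))*(-24794 + U(218)) = (-4216 + (1/(-3043) - 2*(-69)))*(-24794 - 77) = (-4216 + (-1/3043 - 1*(-138)))*(-24871) = (-4216 + (-1/3043 + 138))*(-24871) = (-4216 + 419933/3043)*(-24871) = -12409355/3043*(-24871) = 18154886365/179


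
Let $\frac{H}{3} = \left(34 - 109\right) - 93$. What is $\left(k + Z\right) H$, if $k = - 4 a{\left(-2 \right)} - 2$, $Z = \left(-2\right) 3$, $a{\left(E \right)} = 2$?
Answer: $8064$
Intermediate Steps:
$Z = -6$
$k = -10$ ($k = \left(-4\right) 2 - 2 = -8 - 2 = -10$)
$H = -504$ ($H = 3 \left(\left(34 - 109\right) - 93\right) = 3 \left(-75 - 93\right) = 3 \left(-168\right) = -504$)
$\left(k + Z\right) H = \left(-10 - 6\right) \left(-504\right) = \left(-16\right) \left(-504\right) = 8064$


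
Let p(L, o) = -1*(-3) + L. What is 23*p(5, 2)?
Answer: 184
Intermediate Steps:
p(L, o) = 3 + L
23*p(5, 2) = 23*(3 + 5) = 23*8 = 184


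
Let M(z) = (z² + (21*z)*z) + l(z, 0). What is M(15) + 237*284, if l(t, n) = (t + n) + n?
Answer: 72273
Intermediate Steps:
l(t, n) = t + 2*n (l(t, n) = (n + t) + n = t + 2*n)
M(z) = z + 22*z² (M(z) = (z² + (21*z)*z) + (z + 2*0) = (z² + 21*z²) + (z + 0) = 22*z² + z = z + 22*z²)
M(15) + 237*284 = 15*(1 + 22*15) + 237*284 = 15*(1 + 330) + 67308 = 15*331 + 67308 = 4965 + 67308 = 72273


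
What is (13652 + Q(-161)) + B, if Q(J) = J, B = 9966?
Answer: 23457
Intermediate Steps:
(13652 + Q(-161)) + B = (13652 - 161) + 9966 = 13491 + 9966 = 23457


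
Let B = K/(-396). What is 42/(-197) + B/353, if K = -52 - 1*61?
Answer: -5848835/27538236 ≈ -0.21239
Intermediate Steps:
K = -113 (K = -52 - 61 = -113)
B = 113/396 (B = -113/(-396) = -113*(-1/396) = 113/396 ≈ 0.28535)
42/(-197) + B/353 = 42/(-197) + (113/396)/353 = 42*(-1/197) + (113/396)*(1/353) = -42/197 + 113/139788 = -5848835/27538236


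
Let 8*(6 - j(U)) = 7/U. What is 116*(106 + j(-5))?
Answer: 130123/10 ≈ 13012.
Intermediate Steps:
j(U) = 6 - 7/(8*U)
116*(106 + j(-5)) = 116*(106 + (6 - 7/8/(-5))) = 116*(106 + (6 - 7/8*(-⅕))) = 116*(106 + (6 + 7/40)) = 116*(106 + 247/40) = 116*(4487/40) = 130123/10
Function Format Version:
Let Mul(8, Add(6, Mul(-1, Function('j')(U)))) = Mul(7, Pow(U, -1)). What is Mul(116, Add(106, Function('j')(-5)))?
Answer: Rational(130123, 10) ≈ 13012.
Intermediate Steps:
Function('j')(U) = Add(6, Mul(Rational(-7, 8), Pow(U, -1))) (Function('j')(U) = Add(6, Mul(Rational(-1, 8), Mul(7, Pow(U, -1)))) = Add(6, Mul(Rational(-7, 8), Pow(U, -1))))
Mul(116, Add(106, Function('j')(-5))) = Mul(116, Add(106, Add(6, Mul(Rational(-7, 8), Pow(-5, -1))))) = Mul(116, Add(106, Add(6, Mul(Rational(-7, 8), Rational(-1, 5))))) = Mul(116, Add(106, Add(6, Rational(7, 40)))) = Mul(116, Add(106, Rational(247, 40))) = Mul(116, Rational(4487, 40)) = Rational(130123, 10)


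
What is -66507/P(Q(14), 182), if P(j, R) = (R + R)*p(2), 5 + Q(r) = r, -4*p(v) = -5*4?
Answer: -9501/260 ≈ -36.542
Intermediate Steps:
p(v) = 5 (p(v) = -(-5)*4/4 = -¼*(-20) = 5)
Q(r) = -5 + r
P(j, R) = 10*R (P(j, R) = (R + R)*5 = (2*R)*5 = 10*R)
-66507/P(Q(14), 182) = -66507/(10*182) = -66507/1820 = -66507*1/1820 = -9501/260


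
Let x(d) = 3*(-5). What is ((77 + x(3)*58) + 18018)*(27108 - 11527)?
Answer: 268382725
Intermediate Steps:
x(d) = -15
((77 + x(3)*58) + 18018)*(27108 - 11527) = ((77 - 15*58) + 18018)*(27108 - 11527) = ((77 - 870) + 18018)*15581 = (-793 + 18018)*15581 = 17225*15581 = 268382725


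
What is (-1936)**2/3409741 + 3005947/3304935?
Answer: 22636714383487/11268972371835 ≈ 2.0088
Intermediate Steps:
(-1936)**2/3409741 + 3005947/3304935 = 3748096*(1/3409741) + 3005947*(1/3304935) = 3748096/3409741 + 3005947/3304935 = 22636714383487/11268972371835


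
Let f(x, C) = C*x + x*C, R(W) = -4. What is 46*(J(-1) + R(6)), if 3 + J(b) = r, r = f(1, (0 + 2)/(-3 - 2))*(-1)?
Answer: -1426/5 ≈ -285.20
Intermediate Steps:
f(x, C) = 2*C*x (f(x, C) = C*x + C*x = 2*C*x)
r = 4/5 (r = (2*((0 + 2)/(-3 - 2))*1)*(-1) = (2*(2/(-5))*1)*(-1) = (2*(2*(-1/5))*1)*(-1) = (2*(-2/5)*1)*(-1) = -4/5*(-1) = 4/5 ≈ 0.80000)
J(b) = -11/5 (J(b) = -3 + 4/5 = -11/5)
46*(J(-1) + R(6)) = 46*(-11/5 - 4) = 46*(-31/5) = -1426/5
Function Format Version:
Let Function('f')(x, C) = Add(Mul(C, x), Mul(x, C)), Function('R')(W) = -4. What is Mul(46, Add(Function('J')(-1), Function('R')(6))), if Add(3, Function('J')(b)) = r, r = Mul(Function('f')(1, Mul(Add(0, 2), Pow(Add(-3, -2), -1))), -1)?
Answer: Rational(-1426, 5) ≈ -285.20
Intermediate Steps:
Function('f')(x, C) = Mul(2, C, x) (Function('f')(x, C) = Add(Mul(C, x), Mul(C, x)) = Mul(2, C, x))
r = Rational(4, 5) (r = Mul(Mul(2, Mul(Add(0, 2), Pow(Add(-3, -2), -1)), 1), -1) = Mul(Mul(2, Mul(2, Pow(-5, -1)), 1), -1) = Mul(Mul(2, Mul(2, Rational(-1, 5)), 1), -1) = Mul(Mul(2, Rational(-2, 5), 1), -1) = Mul(Rational(-4, 5), -1) = Rational(4, 5) ≈ 0.80000)
Function('J')(b) = Rational(-11, 5) (Function('J')(b) = Add(-3, Rational(4, 5)) = Rational(-11, 5))
Mul(46, Add(Function('J')(-1), Function('R')(6))) = Mul(46, Add(Rational(-11, 5), -4)) = Mul(46, Rational(-31, 5)) = Rational(-1426, 5)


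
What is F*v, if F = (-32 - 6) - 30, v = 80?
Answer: -5440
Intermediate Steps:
F = -68 (F = -38 - 30 = -68)
F*v = -68*80 = -5440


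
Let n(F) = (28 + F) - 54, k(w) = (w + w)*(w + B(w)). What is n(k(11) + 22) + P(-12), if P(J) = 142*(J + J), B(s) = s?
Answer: -2928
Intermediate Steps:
k(w) = 4*w² (k(w) = (w + w)*(w + w) = (2*w)*(2*w) = 4*w²)
P(J) = 284*J (P(J) = 142*(2*J) = 284*J)
n(F) = -26 + F
n(k(11) + 22) + P(-12) = (-26 + (4*11² + 22)) + 284*(-12) = (-26 + (4*121 + 22)) - 3408 = (-26 + (484 + 22)) - 3408 = (-26 + 506) - 3408 = 480 - 3408 = -2928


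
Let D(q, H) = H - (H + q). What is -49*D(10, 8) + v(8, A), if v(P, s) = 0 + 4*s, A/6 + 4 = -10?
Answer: 154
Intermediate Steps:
A = -84 (A = -24 + 6*(-10) = -24 - 60 = -84)
v(P, s) = 4*s
D(q, H) = -q (D(q, H) = H + (-H - q) = -q)
-49*D(10, 8) + v(8, A) = -(-49)*10 + 4*(-84) = -49*(-10) - 336 = 490 - 336 = 154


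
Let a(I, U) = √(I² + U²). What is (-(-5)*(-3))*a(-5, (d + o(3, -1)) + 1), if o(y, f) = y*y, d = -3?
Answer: -15*√74 ≈ -129.03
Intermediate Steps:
o(y, f) = y²
(-(-5)*(-3))*a(-5, (d + o(3, -1)) + 1) = (-(-5)*(-3))*√((-5)² + ((-3 + 3²) + 1)²) = (-1*15)*√(25 + ((-3 + 9) + 1)²) = -15*√(25 + (6 + 1)²) = -15*√(25 + 7²) = -15*√(25 + 49) = -15*√74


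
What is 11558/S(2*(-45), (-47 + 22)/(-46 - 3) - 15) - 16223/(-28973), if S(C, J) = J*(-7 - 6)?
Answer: 8279182528/133710395 ≈ 61.919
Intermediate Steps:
S(C, J) = -13*J (S(C, J) = J*(-13) = -13*J)
11558/S(2*(-45), (-47 + 22)/(-46 - 3) - 15) - 16223/(-28973) = 11558/((-13*((-47 + 22)/(-46 - 3) - 15))) - 16223/(-28973) = 11558/((-13*(-25/(-49) - 15))) - 16223*(-1/28973) = 11558/((-13*(-25*(-1/49) - 15))) + 16223/28973 = 11558/((-13*(25/49 - 15))) + 16223/28973 = 11558/((-13*(-710/49))) + 16223/28973 = 11558/(9230/49) + 16223/28973 = 11558*(49/9230) + 16223/28973 = 283171/4615 + 16223/28973 = 8279182528/133710395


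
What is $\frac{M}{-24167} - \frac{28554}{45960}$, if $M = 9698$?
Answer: $- \frac{14561341}{14239940} \approx -1.0226$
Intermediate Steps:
$\frac{M}{-24167} - \frac{28554}{45960} = \frac{9698}{-24167} - \frac{28554}{45960} = 9698 \left(- \frac{1}{24167}\right) - \frac{4759}{7660} = - \frac{746}{1859} - \frac{4759}{7660} = - \frac{14561341}{14239940}$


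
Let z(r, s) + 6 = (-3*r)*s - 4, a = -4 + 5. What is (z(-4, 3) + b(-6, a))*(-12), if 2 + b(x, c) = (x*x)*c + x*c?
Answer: -648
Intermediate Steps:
a = 1
z(r, s) = -10 - 3*r*s (z(r, s) = -6 + ((-3*r)*s - 4) = -6 + (-3*r*s - 4) = -6 + (-4 - 3*r*s) = -10 - 3*r*s)
b(x, c) = -2 + c*x + c*x² (b(x, c) = -2 + ((x*x)*c + x*c) = -2 + (x²*c + c*x) = -2 + (c*x² + c*x) = -2 + (c*x + c*x²) = -2 + c*x + c*x²)
(z(-4, 3) + b(-6, a))*(-12) = ((-10 - 3*(-4)*3) + (-2 + 1*(-6) + 1*(-6)²))*(-12) = ((-10 + 36) + (-2 - 6 + 1*36))*(-12) = (26 + (-2 - 6 + 36))*(-12) = (26 + 28)*(-12) = 54*(-12) = -648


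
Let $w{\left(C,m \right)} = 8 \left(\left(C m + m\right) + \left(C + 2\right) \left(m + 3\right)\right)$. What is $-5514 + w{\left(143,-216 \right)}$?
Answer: $-501426$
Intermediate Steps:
$w{\left(C,m \right)} = 8 m + 8 C m + 8 \left(2 + C\right) \left(3 + m\right)$ ($w{\left(C,m \right)} = 8 \left(\left(m + C m\right) + \left(2 + C\right) \left(3 + m\right)\right) = 8 \left(m + C m + \left(2 + C\right) \left(3 + m\right)\right) = 8 m + 8 C m + 8 \left(2 + C\right) \left(3 + m\right)$)
$-5514 + w{\left(143,-216 \right)} = -5514 + \left(48 + 24 \cdot 143 + 24 \left(-216\right) + 16 \cdot 143 \left(-216\right)\right) = -5514 + \left(48 + 3432 - 5184 - 494208\right) = -5514 - 495912 = -501426$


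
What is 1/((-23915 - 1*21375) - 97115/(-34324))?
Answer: -34324/1554436845 ≈ -2.2081e-5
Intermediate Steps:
1/((-23915 - 1*21375) - 97115/(-34324)) = 1/((-23915 - 21375) - 97115*(-1/34324)) = 1/(-45290 + 97115/34324) = 1/(-1554436845/34324) = -34324/1554436845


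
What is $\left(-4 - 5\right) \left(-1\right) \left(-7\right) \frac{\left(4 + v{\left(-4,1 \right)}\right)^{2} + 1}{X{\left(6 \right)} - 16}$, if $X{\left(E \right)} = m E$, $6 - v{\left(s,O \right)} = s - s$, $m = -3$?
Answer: $\frac{6363}{34} \approx 187.15$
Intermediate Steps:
$v{\left(s,O \right)} = 6$ ($v{\left(s,O \right)} = 6 - \left(s - s\right) = 6 - 0 = 6 + 0 = 6$)
$X{\left(E \right)} = - 3 E$
$\left(-4 - 5\right) \left(-1\right) \left(-7\right) \frac{\left(4 + v{\left(-4,1 \right)}\right)^{2} + 1}{X{\left(6 \right)} - 16} = \left(-4 - 5\right) \left(-1\right) \left(-7\right) \frac{\left(4 + 6\right)^{2} + 1}{\left(-3\right) 6 - 16} = \left(-9\right) \left(-1\right) \left(-7\right) \frac{10^{2} + 1}{-18 - 16} = 9 \left(-7\right) \frac{100 + 1}{-34} = - 63 \cdot 101 \left(- \frac{1}{34}\right) = \left(-63\right) \left(- \frac{101}{34}\right) = \frac{6363}{34}$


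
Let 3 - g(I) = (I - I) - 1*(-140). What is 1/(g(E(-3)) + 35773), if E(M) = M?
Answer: 1/35636 ≈ 2.8062e-5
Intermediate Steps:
g(I) = -137 (g(I) = 3 - ((I - I) - 1*(-140)) = 3 - (0 + 140) = 3 - 1*140 = 3 - 140 = -137)
1/(g(E(-3)) + 35773) = 1/(-137 + 35773) = 1/35636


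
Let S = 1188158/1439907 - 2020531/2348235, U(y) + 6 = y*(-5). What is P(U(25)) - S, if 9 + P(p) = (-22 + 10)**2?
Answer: 152195568146354/1127080004715 ≈ 135.04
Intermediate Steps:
U(y) = -6 - 5*y (U(y) = -6 + y*(-5) = -6 - 5*y)
P(p) = 135 (P(p) = -9 + (-22 + 10)**2 = -9 + (-12)**2 = -9 + 144 = 135)
S = -39767509829/1127080004715 (S = 1188158*(1/1439907) - 2020531*1/2348235 = 1188158/1439907 - 2020531/2348235 = -39767509829/1127080004715 ≈ -0.035284)
P(U(25)) - S = 135 - 1*(-39767509829/1127080004715) = 135 + 39767509829/1127080004715 = 152195568146354/1127080004715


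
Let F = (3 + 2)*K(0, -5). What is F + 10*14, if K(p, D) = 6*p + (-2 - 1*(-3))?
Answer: 145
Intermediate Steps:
K(p, D) = 1 + 6*p (K(p, D) = 6*p + (-2 + 3) = 6*p + 1 = 1 + 6*p)
F = 5 (F = (3 + 2)*(1 + 6*0) = 5*(1 + 0) = 5*1 = 5)
F + 10*14 = 5 + 10*14 = 5 + 140 = 145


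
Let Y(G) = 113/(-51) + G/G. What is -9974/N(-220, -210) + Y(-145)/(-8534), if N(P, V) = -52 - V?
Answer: -1085253530/17191743 ≈ -63.126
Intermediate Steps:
Y(G) = -62/51 (Y(G) = 113*(-1/51) + 1 = -113/51 + 1 = -62/51)
-9974/N(-220, -210) + Y(-145)/(-8534) = -9974/(-52 - 1*(-210)) - 62/51/(-8534) = -9974/(-52 + 210) - 62/51*(-1/8534) = -9974/158 + 31/217617 = -9974*1/158 + 31/217617 = -4987/79 + 31/217617 = -1085253530/17191743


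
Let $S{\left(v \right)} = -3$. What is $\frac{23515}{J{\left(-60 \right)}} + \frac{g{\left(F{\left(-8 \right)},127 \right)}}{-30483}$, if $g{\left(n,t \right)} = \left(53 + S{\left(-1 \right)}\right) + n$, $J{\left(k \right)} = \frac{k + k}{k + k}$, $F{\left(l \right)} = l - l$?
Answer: $\frac{716807695}{30483} \approx 23515.0$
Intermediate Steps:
$F{\left(l \right)} = 0$
$J{\left(k \right)} = 1$ ($J{\left(k \right)} = \frac{2 k}{2 k} = 2 k \frac{1}{2 k} = 1$)
$g{\left(n,t \right)} = 50 + n$ ($g{\left(n,t \right)} = \left(53 - 3\right) + n = 50 + n$)
$\frac{23515}{J{\left(-60 \right)}} + \frac{g{\left(F{\left(-8 \right)},127 \right)}}{-30483} = \frac{23515}{1} + \frac{50 + 0}{-30483} = 23515 \cdot 1 + 50 \left(- \frac{1}{30483}\right) = 23515 - \frac{50}{30483} = \frac{716807695}{30483}$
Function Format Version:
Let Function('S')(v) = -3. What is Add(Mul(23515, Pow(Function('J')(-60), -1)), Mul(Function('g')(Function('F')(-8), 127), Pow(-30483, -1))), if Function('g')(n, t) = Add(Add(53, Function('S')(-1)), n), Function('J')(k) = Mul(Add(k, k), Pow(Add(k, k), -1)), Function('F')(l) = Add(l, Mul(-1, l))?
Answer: Rational(716807695, 30483) ≈ 23515.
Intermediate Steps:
Function('F')(l) = 0
Function('J')(k) = 1 (Function('J')(k) = Mul(Mul(2, k), Pow(Mul(2, k), -1)) = Mul(Mul(2, k), Mul(Rational(1, 2), Pow(k, -1))) = 1)
Function('g')(n, t) = Add(50, n) (Function('g')(n, t) = Add(Add(53, -3), n) = Add(50, n))
Add(Mul(23515, Pow(Function('J')(-60), -1)), Mul(Function('g')(Function('F')(-8), 127), Pow(-30483, -1))) = Add(Mul(23515, Pow(1, -1)), Mul(Add(50, 0), Pow(-30483, -1))) = Add(Mul(23515, 1), Mul(50, Rational(-1, 30483))) = Add(23515, Rational(-50, 30483)) = Rational(716807695, 30483)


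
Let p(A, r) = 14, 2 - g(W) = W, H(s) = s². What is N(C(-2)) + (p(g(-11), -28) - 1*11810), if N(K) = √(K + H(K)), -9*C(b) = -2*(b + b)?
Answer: -11796 + 2*I*√2/9 ≈ -11796.0 + 0.31427*I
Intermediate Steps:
g(W) = 2 - W
C(b) = 4*b/9 (C(b) = -(-2)*(b + b)/9 = -(-2)*2*b/9 = -(-4)*b/9 = 4*b/9)
N(K) = √(K + K²)
N(C(-2)) + (p(g(-11), -28) - 1*11810) = √(((4/9)*(-2))*(1 + (4/9)*(-2))) + (14 - 1*11810) = √(-8*(1 - 8/9)/9) + (14 - 11810) = √(-8/9*⅑) - 11796 = √(-8/81) - 11796 = 2*I*√2/9 - 11796 = -11796 + 2*I*√2/9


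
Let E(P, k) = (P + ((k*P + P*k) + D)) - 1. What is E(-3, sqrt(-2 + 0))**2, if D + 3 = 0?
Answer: -23 + 84*I*sqrt(2) ≈ -23.0 + 118.79*I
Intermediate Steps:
D = -3 (D = -3 + 0 = -3)
E(P, k) = -4 + P + 2*P*k (E(P, k) = (P + ((k*P + P*k) - 3)) - 1 = (P + ((P*k + P*k) - 3)) - 1 = (P + (2*P*k - 3)) - 1 = (P + (-3 + 2*P*k)) - 1 = (-3 + P + 2*P*k) - 1 = -4 + P + 2*P*k)
E(-3, sqrt(-2 + 0))**2 = (-4 - 3 + 2*(-3)*sqrt(-2 + 0))**2 = (-4 - 3 + 2*(-3)*sqrt(-2))**2 = (-4 - 3 + 2*(-3)*(I*sqrt(2)))**2 = (-4 - 3 - 6*I*sqrt(2))**2 = (-7 - 6*I*sqrt(2))**2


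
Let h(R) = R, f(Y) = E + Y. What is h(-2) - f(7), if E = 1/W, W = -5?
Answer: -44/5 ≈ -8.8000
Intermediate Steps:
E = -1/5 (E = 1/(-5) = -1/5 ≈ -0.20000)
f(Y) = -1/5 + Y
h(-2) - f(7) = -2 - (-1/5 + 7) = -2 - 1*34/5 = -2 - 34/5 = -44/5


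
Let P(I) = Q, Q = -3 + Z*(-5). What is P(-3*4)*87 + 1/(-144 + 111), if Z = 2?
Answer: -37324/33 ≈ -1131.0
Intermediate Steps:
Q = -13 (Q = -3 + 2*(-5) = -3 - 10 = -13)
P(I) = -13
P(-3*4)*87 + 1/(-144 + 111) = -13*87 + 1/(-144 + 111) = -1131 + 1/(-33) = -1131 - 1/33 = -37324/33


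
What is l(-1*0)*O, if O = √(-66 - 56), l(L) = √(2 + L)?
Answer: 2*I*√61 ≈ 15.62*I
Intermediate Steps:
O = I*√122 (O = √(-122) = I*√122 ≈ 11.045*I)
l(-1*0)*O = √(2 - 1*0)*(I*√122) = √(2 + 0)*(I*√122) = √2*(I*√122) = 2*I*√61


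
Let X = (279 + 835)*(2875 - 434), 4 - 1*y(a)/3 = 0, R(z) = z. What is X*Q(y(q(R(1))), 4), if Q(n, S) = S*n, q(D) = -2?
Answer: 130525152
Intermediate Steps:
y(a) = 12 (y(a) = 12 - 3*0 = 12 + 0 = 12)
X = 2719274 (X = 1114*2441 = 2719274)
X*Q(y(q(R(1))), 4) = 2719274*(4*12) = 2719274*48 = 130525152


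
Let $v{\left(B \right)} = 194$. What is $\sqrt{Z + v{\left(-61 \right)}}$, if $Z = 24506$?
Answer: $10 \sqrt{247} \approx 157.16$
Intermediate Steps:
$\sqrt{Z + v{\left(-61 \right)}} = \sqrt{24506 + 194} = \sqrt{24700} = 10 \sqrt{247}$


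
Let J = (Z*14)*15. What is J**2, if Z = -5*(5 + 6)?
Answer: 133402500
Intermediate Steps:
Z = -55 (Z = -5*11 = -55)
J = -11550 (J = -55*14*15 = -770*15 = -11550)
J**2 = (-11550)**2 = 133402500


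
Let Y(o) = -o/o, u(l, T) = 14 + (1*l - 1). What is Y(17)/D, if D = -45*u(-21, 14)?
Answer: -1/360 ≈ -0.0027778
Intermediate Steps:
u(l, T) = 13 + l (u(l, T) = 14 + (l - 1) = 14 + (-1 + l) = 13 + l)
D = 360 (D = -45*(13 - 21) = -45*(-8) = 360)
Y(o) = -1 (Y(o) = -1*1 = -1)
Y(17)/D = -1/360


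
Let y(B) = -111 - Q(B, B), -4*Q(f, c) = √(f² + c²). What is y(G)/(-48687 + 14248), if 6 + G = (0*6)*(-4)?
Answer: 111/34439 - 3*√2/68878 ≈ 0.0031615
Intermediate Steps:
G = -6 (G = -6 + (0*6)*(-4) = -6 + 0*(-4) = -6 + 0 = -6)
Q(f, c) = -√(c² + f²)/4 (Q(f, c) = -√(f² + c²)/4 = -√(c² + f²)/4)
y(B) = -111 + √2*√(B²)/4 (y(B) = -111 - (-1)*√(B² + B²)/4 = -111 - (-1)*√(2*B²)/4 = -111 - (-1)*√2*√(B²)/4 = -111 + √2*√(B²)/4)
y(G)/(-48687 + 14248) = (-111 + √2*√((-6)²)/4)/(-48687 + 14248) = (-111 + √2*√36/4)/(-34439) = (-111 + (¼)*√2*6)*(-1/34439) = (-111 + 3*√2/2)*(-1/34439) = 111/34439 - 3*√2/68878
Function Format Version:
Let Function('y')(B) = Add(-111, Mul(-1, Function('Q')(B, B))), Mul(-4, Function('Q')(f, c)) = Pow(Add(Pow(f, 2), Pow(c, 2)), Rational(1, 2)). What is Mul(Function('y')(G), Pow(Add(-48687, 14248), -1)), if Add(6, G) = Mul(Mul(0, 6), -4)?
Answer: Add(Rational(111, 34439), Mul(Rational(-3, 68878), Pow(2, Rational(1, 2)))) ≈ 0.0031615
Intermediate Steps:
G = -6 (G = Add(-6, Mul(Mul(0, 6), -4)) = Add(-6, Mul(0, -4)) = Add(-6, 0) = -6)
Function('Q')(f, c) = Mul(Rational(-1, 4), Pow(Add(Pow(c, 2), Pow(f, 2)), Rational(1, 2))) (Function('Q')(f, c) = Mul(Rational(-1, 4), Pow(Add(Pow(f, 2), Pow(c, 2)), Rational(1, 2))) = Mul(Rational(-1, 4), Pow(Add(Pow(c, 2), Pow(f, 2)), Rational(1, 2))))
Function('y')(B) = Add(-111, Mul(Rational(1, 4), Pow(2, Rational(1, 2)), Pow(Pow(B, 2), Rational(1, 2)))) (Function('y')(B) = Add(-111, Mul(-1, Mul(Rational(-1, 4), Pow(Add(Pow(B, 2), Pow(B, 2)), Rational(1, 2))))) = Add(-111, Mul(-1, Mul(Rational(-1, 4), Pow(Mul(2, Pow(B, 2)), Rational(1, 2))))) = Add(-111, Mul(-1, Mul(Rational(-1, 4), Mul(Pow(2, Rational(1, 2)), Pow(Pow(B, 2), Rational(1, 2)))))) = Add(-111, Mul(-1, Mul(Rational(-1, 4), Pow(2, Rational(1, 2)), Pow(Pow(B, 2), Rational(1, 2))))) = Add(-111, Mul(Rational(1, 4), Pow(2, Rational(1, 2)), Pow(Pow(B, 2), Rational(1, 2)))))
Mul(Function('y')(G), Pow(Add(-48687, 14248), -1)) = Mul(Add(-111, Mul(Rational(1, 4), Pow(2, Rational(1, 2)), Pow(Pow(-6, 2), Rational(1, 2)))), Pow(Add(-48687, 14248), -1)) = Mul(Add(-111, Mul(Rational(1, 4), Pow(2, Rational(1, 2)), Pow(36, Rational(1, 2)))), Pow(-34439, -1)) = Mul(Add(-111, Mul(Rational(1, 4), Pow(2, Rational(1, 2)), 6)), Rational(-1, 34439)) = Mul(Add(-111, Mul(Rational(3, 2), Pow(2, Rational(1, 2)))), Rational(-1, 34439)) = Add(Rational(111, 34439), Mul(Rational(-3, 68878), Pow(2, Rational(1, 2))))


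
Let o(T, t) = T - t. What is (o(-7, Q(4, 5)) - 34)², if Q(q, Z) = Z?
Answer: 2116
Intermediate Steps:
(o(-7, Q(4, 5)) - 34)² = ((-7 - 1*5) - 34)² = ((-7 - 5) - 34)² = (-12 - 34)² = (-46)² = 2116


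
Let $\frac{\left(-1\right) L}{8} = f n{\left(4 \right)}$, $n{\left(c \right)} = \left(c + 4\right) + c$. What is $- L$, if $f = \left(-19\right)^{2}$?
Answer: $34656$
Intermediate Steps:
$f = 361$
$n{\left(c \right)} = 4 + 2 c$ ($n{\left(c \right)} = \left(4 + c\right) + c = 4 + 2 c$)
$L = -34656$ ($L = - 8 \cdot 361 \left(4 + 2 \cdot 4\right) = - 8 \cdot 361 \left(4 + 8\right) = - 8 \cdot 361 \cdot 12 = \left(-8\right) 4332 = -34656$)
$- L = \left(-1\right) \left(-34656\right) = 34656$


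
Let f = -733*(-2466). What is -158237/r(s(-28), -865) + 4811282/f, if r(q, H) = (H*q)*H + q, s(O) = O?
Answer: 50541980860241/18934675992792 ≈ 2.6693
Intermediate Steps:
f = 1807578
r(q, H) = q + q*H² (r(q, H) = q*H² + q = q + q*H²)
-158237/r(s(-28), -865) + 4811282/f = -158237*(-1/(28*(1 + (-865)²))) + 4811282/1807578 = -158237*(-1/(28*(1 + 748225))) + 4811282*(1/1807578) = -158237/((-28*748226)) + 2405641/903789 = -158237/(-20950328) + 2405641/903789 = -158237*(-1/20950328) + 2405641/903789 = 158237/20950328 + 2405641/903789 = 50541980860241/18934675992792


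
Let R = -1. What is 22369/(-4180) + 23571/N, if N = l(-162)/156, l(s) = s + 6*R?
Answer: -640580653/29260 ≈ -21893.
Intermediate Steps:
l(s) = -6 + s (l(s) = s + 6*(-1) = s - 6 = -6 + s)
N = -14/13 (N = (-6 - 162)/156 = -168*1/156 = -14/13 ≈ -1.0769)
22369/(-4180) + 23571/N = 22369/(-4180) + 23571/(-14/13) = 22369*(-1/4180) + 23571*(-13/14) = -22369/4180 - 306423/14 = -640580653/29260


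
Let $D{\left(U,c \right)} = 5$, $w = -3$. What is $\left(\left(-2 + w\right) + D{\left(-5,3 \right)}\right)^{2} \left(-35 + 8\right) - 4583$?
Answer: $-4583$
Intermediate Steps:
$\left(\left(-2 + w\right) + D{\left(-5,3 \right)}\right)^{2} \left(-35 + 8\right) - 4583 = \left(\left(-2 - 3\right) + 5\right)^{2} \left(-35 + 8\right) - 4583 = \left(-5 + 5\right)^{2} \left(-27\right) - 4583 = 0^{2} \left(-27\right) - 4583 = 0 \left(-27\right) - 4583 = 0 - 4583 = -4583$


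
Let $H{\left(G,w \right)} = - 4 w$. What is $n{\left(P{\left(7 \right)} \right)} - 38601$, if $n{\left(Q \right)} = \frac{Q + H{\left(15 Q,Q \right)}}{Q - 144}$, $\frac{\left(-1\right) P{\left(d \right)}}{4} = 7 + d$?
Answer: $- \frac{965046}{25} \approx -38602.0$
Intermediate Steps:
$P{\left(d \right)} = -28 - 4 d$ ($P{\left(d \right)} = - 4 \left(7 + d\right) = -28 - 4 d$)
$n{\left(Q \right)} = - \frac{3 Q}{-144 + Q}$ ($n{\left(Q \right)} = \frac{Q - 4 Q}{Q - 144} = \frac{\left(-3\right) Q}{-144 + Q} = - \frac{3 Q}{-144 + Q}$)
$n{\left(P{\left(7 \right)} \right)} - 38601 = - \frac{3 \left(-28 - 28\right)}{-144 - 56} - 38601 = \left(-3\right) \left(-56\right) \frac{1}{-144 - 56} - 38601 = \left(-3\right) \left(-56\right) \frac{1}{-200} - 38601 = \left(-3\right) \left(-56\right) \left(- \frac{1}{200}\right) - 38601 = - \frac{21}{25} - 38601 = - \frac{965046}{25}$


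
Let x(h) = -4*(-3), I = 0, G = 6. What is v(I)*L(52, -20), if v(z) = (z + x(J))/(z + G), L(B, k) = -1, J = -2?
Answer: -2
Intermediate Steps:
x(h) = 12
v(z) = (12 + z)/(6 + z) (v(z) = (z + 12)/(z + 6) = (12 + z)/(6 + z))
v(I)*L(52, -20) = ((12 + 0)/(6 + 0))*(-1) = (12/6)*(-1) = ((⅙)*12)*(-1) = 2*(-1) = -2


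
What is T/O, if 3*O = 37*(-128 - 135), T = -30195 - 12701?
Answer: 128688/9731 ≈ 13.225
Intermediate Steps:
T = -42896
O = -9731/3 (O = (37*(-128 - 135))/3 = (37*(-263))/3 = (1/3)*(-9731) = -9731/3 ≈ -3243.7)
T/O = -42896/(-9731/3) = -42896*(-3/9731) = 128688/9731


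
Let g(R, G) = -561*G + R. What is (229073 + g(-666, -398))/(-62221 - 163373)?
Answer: -451685/225594 ≈ -2.0022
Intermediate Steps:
g(R, G) = R - 561*G
(229073 + g(-666, -398))/(-62221 - 163373) = (229073 + (-666 - 561*(-398)))/(-62221 - 163373) = (229073 + (-666 + 223278))/(-225594) = (229073 + 222612)*(-1/225594) = 451685*(-1/225594) = -451685/225594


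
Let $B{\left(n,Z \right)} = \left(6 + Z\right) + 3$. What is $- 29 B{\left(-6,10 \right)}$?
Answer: $-551$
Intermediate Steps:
$B{\left(n,Z \right)} = 9 + Z$
$- 29 B{\left(-6,10 \right)} = - 29 \left(9 + 10\right) = \left(-29\right) 19 = -551$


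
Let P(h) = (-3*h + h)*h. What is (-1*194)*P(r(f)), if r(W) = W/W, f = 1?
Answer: 388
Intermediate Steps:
r(W) = 1
P(h) = -2*h² (P(h) = (-2*h)*h = -2*h²)
(-1*194)*P(r(f)) = (-1*194)*(-2*1²) = -(-388) = -194*(-2) = 388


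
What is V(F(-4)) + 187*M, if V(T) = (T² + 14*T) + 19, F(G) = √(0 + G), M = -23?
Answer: -4286 + 28*I ≈ -4286.0 + 28.0*I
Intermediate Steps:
F(G) = √G
V(T) = 19 + T² + 14*T
V(F(-4)) + 187*M = (19 + (√(-4))² + 14*√(-4)) + 187*(-23) = (19 + (2*I)² + 14*(2*I)) - 4301 = (19 - 4 + 28*I) - 4301 = (15 + 28*I) - 4301 = -4286 + 28*I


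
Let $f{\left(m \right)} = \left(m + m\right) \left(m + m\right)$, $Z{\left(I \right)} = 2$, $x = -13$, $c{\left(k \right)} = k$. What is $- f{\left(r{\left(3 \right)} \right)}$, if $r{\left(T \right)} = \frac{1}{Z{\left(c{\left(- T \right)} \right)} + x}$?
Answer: $- \frac{4}{121} \approx -0.033058$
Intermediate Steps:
$r{\left(T \right)} = - \frac{1}{11}$ ($r{\left(T \right)} = \frac{1}{2 - 13} = \frac{1}{-11} = - \frac{1}{11}$)
$f{\left(m \right)} = 4 m^{2}$ ($f{\left(m \right)} = 2 m 2 m = 4 m^{2}$)
$- f{\left(r{\left(3 \right)} \right)} = - 4 \left(- \frac{1}{11}\right)^{2} = - \frac{4}{121}$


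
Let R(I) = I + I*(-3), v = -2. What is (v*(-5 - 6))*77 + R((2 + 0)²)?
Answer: 1686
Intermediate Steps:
R(I) = -2*I (R(I) = I - 3*I = -2*I)
(v*(-5 - 6))*77 + R((2 + 0)²) = -2*(-5 - 6)*77 - 2*(2 + 0)² = -2*(-11)*77 - 2*2² = 22*77 - 2*4 = 1694 - 8 = 1686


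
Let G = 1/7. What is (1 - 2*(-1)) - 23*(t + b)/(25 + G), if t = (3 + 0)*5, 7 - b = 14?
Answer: -95/22 ≈ -4.3182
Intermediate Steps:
G = ⅐ ≈ 0.14286
b = -7 (b = 7 - 1*14 = 7 - 14 = -7)
t = 15 (t = 3*5 = 15)
(1 - 2*(-1)) - 23*(t + b)/(25 + G) = (1 - 2*(-1)) - 23*(15 - 7)/(25 + ⅐) = (1 + 2) - 184/176/7 = 3 - 184*7/176 = 3 - 23*7/22 = 3 - 161/22 = -95/22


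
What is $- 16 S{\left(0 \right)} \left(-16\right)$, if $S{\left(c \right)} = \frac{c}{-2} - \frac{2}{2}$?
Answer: $-256$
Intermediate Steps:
$S{\left(c \right)} = -1 - \frac{c}{2}$ ($S{\left(c \right)} = c \left(- \frac{1}{2}\right) - 1 = - \frac{c}{2} - 1 = -1 - \frac{c}{2}$)
$- 16 S{\left(0 \right)} \left(-16\right) = - 16 \left(-1 - 0\right) \left(-16\right) = - 16 \left(-1 + 0\right) \left(-16\right) = \left(-16\right) \left(-1\right) \left(-16\right) = 16 \left(-16\right) = -256$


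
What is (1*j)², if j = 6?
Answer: 36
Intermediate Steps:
(1*j)² = (1*6)² = 6² = 36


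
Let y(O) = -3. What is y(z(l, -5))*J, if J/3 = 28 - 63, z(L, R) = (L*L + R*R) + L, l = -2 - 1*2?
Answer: 315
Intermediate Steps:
l = -4 (l = -2 - 2 = -4)
z(L, R) = L + L² + R² (z(L, R) = (L² + R²) + L = L + L² + R²)
J = -105 (J = 3*(28 - 63) = 3*(-35) = -105)
y(z(l, -5))*J = -3*(-105) = 315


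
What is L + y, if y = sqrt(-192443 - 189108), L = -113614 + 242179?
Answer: 128565 + I*sqrt(381551) ≈ 1.2857e+5 + 617.7*I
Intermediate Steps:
L = 128565
y = I*sqrt(381551) (y = sqrt(-381551) = I*sqrt(381551) ≈ 617.7*I)
L + y = 128565 + I*sqrt(381551)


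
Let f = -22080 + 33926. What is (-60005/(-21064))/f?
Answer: 60005/249524144 ≈ 0.00024048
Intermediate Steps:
f = 11846
(-60005/(-21064))/f = -60005/(-21064)/11846 = -60005*(-1/21064)*(1/11846) = (60005/21064)*(1/11846) = 60005/249524144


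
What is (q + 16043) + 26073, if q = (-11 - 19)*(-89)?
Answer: 44786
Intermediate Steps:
q = 2670 (q = -30*(-89) = 2670)
(q + 16043) + 26073 = (2670 + 16043) + 26073 = 18713 + 26073 = 44786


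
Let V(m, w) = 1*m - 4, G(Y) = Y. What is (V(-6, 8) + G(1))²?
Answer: 81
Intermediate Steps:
V(m, w) = -4 + m (V(m, w) = m - 4 = -4 + m)
(V(-6, 8) + G(1))² = ((-4 - 6) + 1)² = (-10 + 1)² = (-9)² = 81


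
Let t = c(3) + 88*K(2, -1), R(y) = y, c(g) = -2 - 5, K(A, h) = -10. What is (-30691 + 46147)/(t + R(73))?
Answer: -7728/407 ≈ -18.988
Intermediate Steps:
c(g) = -7
t = -887 (t = -7 + 88*(-10) = -7 - 880 = -887)
(-30691 + 46147)/(t + R(73)) = (-30691 + 46147)/(-887 + 73) = 15456/(-814) = 15456*(-1/814) = -7728/407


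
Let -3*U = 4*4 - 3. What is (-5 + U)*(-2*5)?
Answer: 280/3 ≈ 93.333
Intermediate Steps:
U = -13/3 (U = -(4*4 - 3)/3 = -(16 - 3)/3 = -⅓*13 = -13/3 ≈ -4.3333)
(-5 + U)*(-2*5) = (-5 - 13/3)*(-2*5) = -28/3*(-10) = 280/3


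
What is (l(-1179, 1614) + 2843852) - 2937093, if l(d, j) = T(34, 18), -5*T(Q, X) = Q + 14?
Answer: -466253/5 ≈ -93251.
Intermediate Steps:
T(Q, X) = -14/5 - Q/5 (T(Q, X) = -(Q + 14)/5 = -(14 + Q)/5 = -14/5 - Q/5)
l(d, j) = -48/5 (l(d, j) = -14/5 - ⅕*34 = -14/5 - 34/5 = -48/5)
(l(-1179, 1614) + 2843852) - 2937093 = (-48/5 + 2843852) - 2937093 = 14219212/5 - 2937093 = -466253/5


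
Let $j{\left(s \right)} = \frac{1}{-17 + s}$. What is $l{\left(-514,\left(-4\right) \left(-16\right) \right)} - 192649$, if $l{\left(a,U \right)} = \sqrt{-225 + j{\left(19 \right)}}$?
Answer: $-192649 + \frac{i \sqrt{898}}{2} \approx -1.9265 \cdot 10^{5} + 14.983 i$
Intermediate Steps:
$l{\left(a,U \right)} = \frac{i \sqrt{898}}{2}$ ($l{\left(a,U \right)} = \sqrt{-225 + \frac{1}{-17 + 19}} = \sqrt{-225 + \frac{1}{2}} = \sqrt{- \frac{449}{2}} = \frac{i \sqrt{898}}{2}$)
$l{\left(-514,\left(-4\right) \left(-16\right) \right)} - 192649 = \frac{i \sqrt{898}}{2} - 192649 = -192649 + \frac{i \sqrt{898}}{2}$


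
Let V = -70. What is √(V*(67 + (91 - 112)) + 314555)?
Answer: √311335 ≈ 557.97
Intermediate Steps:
√(V*(67 + (91 - 112)) + 314555) = √(-70*(67 + (91 - 112)) + 314555) = √(-70*(67 - 21) + 314555) = √(-70*46 + 314555) = √(-3220 + 314555) = √311335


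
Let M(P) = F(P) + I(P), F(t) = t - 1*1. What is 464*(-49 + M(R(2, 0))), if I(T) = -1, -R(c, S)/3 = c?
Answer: -26448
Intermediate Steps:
R(c, S) = -3*c
F(t) = -1 + t (F(t) = t - 1 = -1 + t)
M(P) = -2 + P (M(P) = (-1 + P) - 1 = -2 + P)
464*(-49 + M(R(2, 0))) = 464*(-49 + (-2 - 3*2)) = 464*(-49 + (-2 - 6)) = 464*(-49 - 8) = 464*(-57) = -26448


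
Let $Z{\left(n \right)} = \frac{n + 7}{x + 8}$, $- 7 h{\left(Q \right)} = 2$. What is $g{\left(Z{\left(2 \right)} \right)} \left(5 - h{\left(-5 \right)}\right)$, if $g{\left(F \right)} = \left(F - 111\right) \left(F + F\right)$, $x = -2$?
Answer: $- \frac{24309}{14} \approx -1736.4$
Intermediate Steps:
$h{\left(Q \right)} = - \frac{2}{7}$ ($h{\left(Q \right)} = \left(- \frac{1}{7}\right) 2 = - \frac{2}{7}$)
$Z{\left(n \right)} = \frac{7}{6} + \frac{n}{6}$ ($Z{\left(n \right)} = \frac{n + 7}{-2 + 8} = \frac{7 + n}{6} = \left(7 + n\right) \frac{1}{6} = \frac{7}{6} + \frac{n}{6}$)
$g{\left(F \right)} = 2 F \left(-111 + F\right)$ ($g{\left(F \right)} = \left(-111 + F\right) 2 F = 2 F \left(-111 + F\right)$)
$g{\left(Z{\left(2 \right)} \right)} \left(5 - h{\left(-5 \right)}\right) = 2 \left(\frac{7}{6} + \frac{1}{6} \cdot 2\right) \left(-111 + \left(\frac{7}{6} + \frac{1}{6} \cdot 2\right)\right) \left(5 - - \frac{2}{7}\right) = 2 \left(\frac{7}{6} + \frac{1}{3}\right) \left(-111 + \left(\frac{7}{6} + \frac{1}{3}\right)\right) \left(5 + \frac{2}{7}\right) = 2 \cdot \frac{3}{2} \left(-111 + \frac{3}{2}\right) \frac{37}{7} = 2 \cdot \frac{3}{2} \left(- \frac{219}{2}\right) \frac{37}{7} = \left(- \frac{657}{2}\right) \frac{37}{7} = - \frac{24309}{14}$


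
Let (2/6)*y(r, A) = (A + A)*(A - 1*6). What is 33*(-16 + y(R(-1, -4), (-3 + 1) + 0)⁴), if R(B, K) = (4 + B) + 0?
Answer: 2802843120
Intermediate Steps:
R(B, K) = 4 + B
y(r, A) = 6*A*(-6 + A) (y(r, A) = 3*((A + A)*(A - 1*6)) = 3*((2*A)*(A - 6)) = 3*((2*A)*(-6 + A)) = 3*(2*A*(-6 + A)) = 6*A*(-6 + A))
33*(-16 + y(R(-1, -4), (-3 + 1) + 0)⁴) = 33*(-16 + (6*((-3 + 1) + 0)*(-6 + ((-3 + 1) + 0)))⁴) = 33*(-16 + (6*(-2 + 0)*(-6 + (-2 + 0)))⁴) = 33*(-16 + (6*(-2)*(-6 - 2))⁴) = 33*(-16 + (6*(-2)*(-8))⁴) = 33*(-16 + 96⁴) = 33*(-16 + 84934656) = 33*84934640 = 2802843120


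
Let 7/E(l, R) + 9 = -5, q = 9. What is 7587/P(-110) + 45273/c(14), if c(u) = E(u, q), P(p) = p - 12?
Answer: -11054199/122 ≈ -90608.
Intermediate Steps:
E(l, R) = -1/2 (E(l, R) = 7/(-9 - 5) = 7/(-14) = 7*(-1/14) = -1/2)
P(p) = -12 + p
c(u) = -1/2
7587/P(-110) + 45273/c(14) = 7587/(-12 - 110) + 45273/(-1/2) = 7587/(-122) + 45273*(-2) = 7587*(-1/122) - 90546 = -7587/122 - 90546 = -11054199/122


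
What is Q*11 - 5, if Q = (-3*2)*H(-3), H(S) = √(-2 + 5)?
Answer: -5 - 66*√3 ≈ -119.32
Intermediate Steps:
H(S) = √3
Q = -6*√3 (Q = (-3*2)*√3 = -6*√3 ≈ -10.392)
Q*11 - 5 = -6*√3*11 - 5 = -66*√3 - 5 = -5 - 66*√3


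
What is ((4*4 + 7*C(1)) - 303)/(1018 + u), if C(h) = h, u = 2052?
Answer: -28/307 ≈ -0.091205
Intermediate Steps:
((4*4 + 7*C(1)) - 303)/(1018 + u) = ((4*4 + 7*1) - 303)/(1018 + 2052) = ((16 + 7) - 303)/3070 = (23 - 303)*(1/3070) = -280*1/3070 = -28/307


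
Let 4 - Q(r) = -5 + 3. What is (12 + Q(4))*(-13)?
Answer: -234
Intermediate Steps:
Q(r) = 6 (Q(r) = 4 - (-5 + 3) = 4 - 1*(-2) = 4 + 2 = 6)
(12 + Q(4))*(-13) = (12 + 6)*(-13) = 18*(-13) = -234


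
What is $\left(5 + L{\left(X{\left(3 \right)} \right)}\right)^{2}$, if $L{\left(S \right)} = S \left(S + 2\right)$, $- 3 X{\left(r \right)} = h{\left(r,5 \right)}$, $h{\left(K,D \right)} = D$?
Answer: $\frac{1600}{81} \approx 19.753$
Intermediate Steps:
$X{\left(r \right)} = - \frac{5}{3}$ ($X{\left(r \right)} = \left(- \frac{1}{3}\right) 5 = - \frac{5}{3}$)
$L{\left(S \right)} = S \left(2 + S\right)$
$\left(5 + L{\left(X{\left(3 \right)} \right)}\right)^{2} = \left(5 - \frac{5 \left(2 - \frac{5}{3}\right)}{3}\right)^{2} = \left(5 - \frac{5}{9}\right)^{2} = \left(\frac{40}{9}\right)^{2} = \frac{1600}{81}$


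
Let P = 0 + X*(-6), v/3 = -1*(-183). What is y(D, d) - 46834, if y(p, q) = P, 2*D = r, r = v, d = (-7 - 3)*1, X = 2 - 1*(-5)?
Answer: -46876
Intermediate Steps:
v = 549 (v = 3*(-1*(-183)) = 3*183 = 549)
X = 7 (X = 2 + 5 = 7)
d = -10 (d = -10*1 = -10)
r = 549
D = 549/2 (D = (½)*549 = 549/2 ≈ 274.50)
P = -42 (P = 0 + 7*(-6) = 0 - 42 = -42)
y(p, q) = -42
y(D, d) - 46834 = -42 - 46834 = -46876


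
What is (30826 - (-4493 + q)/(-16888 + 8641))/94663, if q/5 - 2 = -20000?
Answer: 254117539/780685761 ≈ 0.32551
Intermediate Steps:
q = -99990 (q = 10 + 5*(-20000) = 10 - 100000 = -99990)
(30826 - (-4493 + q)/(-16888 + 8641))/94663 = (30826 - (-4493 - 99990)/(-16888 + 8641))/94663 = (30826 - (-104483)/(-8247))*(1/94663) = (30826 - (-104483)*(-1)/8247)*(1/94663) = (30826 - 1*104483/8247)*(1/94663) = (30826 - 104483/8247)*(1/94663) = (254117539/8247)*(1/94663) = 254117539/780685761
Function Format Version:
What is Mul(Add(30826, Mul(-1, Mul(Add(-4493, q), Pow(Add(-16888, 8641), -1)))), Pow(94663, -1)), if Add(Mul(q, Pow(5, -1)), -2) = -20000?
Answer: Rational(254117539, 780685761) ≈ 0.32551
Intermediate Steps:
q = -99990 (q = Add(10, Mul(5, -20000)) = Add(10, -100000) = -99990)
Mul(Add(30826, Mul(-1, Mul(Add(-4493, q), Pow(Add(-16888, 8641), -1)))), Pow(94663, -1)) = Mul(Add(30826, Mul(-1, Mul(Add(-4493, -99990), Pow(Add(-16888, 8641), -1)))), Pow(94663, -1)) = Mul(Add(30826, Mul(-1, Mul(-104483, Pow(-8247, -1)))), Rational(1, 94663)) = Mul(Add(30826, Mul(-1, Mul(-104483, Rational(-1, 8247)))), Rational(1, 94663)) = Mul(Add(30826, Mul(-1, Rational(104483, 8247))), Rational(1, 94663)) = Mul(Add(30826, Rational(-104483, 8247)), Rational(1, 94663)) = Mul(Rational(254117539, 8247), Rational(1, 94663)) = Rational(254117539, 780685761)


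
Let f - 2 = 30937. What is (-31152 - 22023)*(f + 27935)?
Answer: -3130624950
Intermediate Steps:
f = 30939 (f = 2 + 30937 = 30939)
(-31152 - 22023)*(f + 27935) = (-31152 - 22023)*(30939 + 27935) = -53175*58874 = -3130624950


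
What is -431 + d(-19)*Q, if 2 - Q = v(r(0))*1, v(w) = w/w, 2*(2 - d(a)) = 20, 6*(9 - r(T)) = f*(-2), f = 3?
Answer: -439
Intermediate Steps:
r(T) = 10 (r(T) = 9 - (-2)/2 = 9 - 1/6*(-6) = 9 + 1 = 10)
d(a) = -8 (d(a) = 2 - 1/2*20 = 2 - 10 = -8)
v(w) = 1
Q = 1 (Q = 2 - 1 = 1)
-431 + d(-19)*Q = -431 - 8*1 = -431 - 8 = -439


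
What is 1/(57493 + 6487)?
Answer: 1/63980 ≈ 1.5630e-5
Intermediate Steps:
1/(57493 + 6487) = 1/63980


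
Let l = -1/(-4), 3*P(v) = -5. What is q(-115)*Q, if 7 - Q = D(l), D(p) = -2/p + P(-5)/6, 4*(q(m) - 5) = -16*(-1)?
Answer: 275/2 ≈ 137.50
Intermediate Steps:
P(v) = -5/3 (P(v) = (⅓)*(-5) = -5/3)
q(m) = 9 (q(m) = 5 + (-16*(-1))/4 = 5 + (¼)*16 = 5 + 4 = 9)
l = ¼ (l = -1*(-¼) = ¼ ≈ 0.25000)
D(p) = -5/18 - 2/p (D(p) = -2/p - 5/3/6 = -2/p - 5/3*⅙ = -2/p - 5/18 = -5/18 - 2/p)
Q = 275/18 (Q = 7 - (-5/18 - 2/¼) = 7 - (-5/18 - 2*4) = 7 - (-5/18 - 8) = 7 - 1*(-149/18) = 7 + 149/18 = 275/18 ≈ 15.278)
q(-115)*Q = 9*(275/18) = 275/2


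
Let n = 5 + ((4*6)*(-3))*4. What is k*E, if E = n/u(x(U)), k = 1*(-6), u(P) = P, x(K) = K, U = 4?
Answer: 849/2 ≈ 424.50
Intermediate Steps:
k = -6
n = -283 (n = 5 + (24*(-3))*4 = 5 - 72*4 = 5 - 288 = -283)
E = -283/4 ≈ -70.750
k*E = -6*(-283/4) = 849/2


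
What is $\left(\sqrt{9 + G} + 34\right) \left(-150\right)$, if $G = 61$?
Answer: $-5100 - 150 \sqrt{70} \approx -6355.0$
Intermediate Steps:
$\left(\sqrt{9 + G} + 34\right) \left(-150\right) = \left(\sqrt{9 + 61} + 34\right) \left(-150\right) = \left(\sqrt{70} + 34\right) \left(-150\right) = \left(34 + \sqrt{70}\right) \left(-150\right) = -5100 - 150 \sqrt{70}$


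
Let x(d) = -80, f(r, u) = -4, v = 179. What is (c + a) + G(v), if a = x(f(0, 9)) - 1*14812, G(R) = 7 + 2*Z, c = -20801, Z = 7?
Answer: -35672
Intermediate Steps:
G(R) = 21 (G(R) = 7 + 2*7 = 7 + 14 = 21)
a = -14892 (a = -80 - 1*14812 = -80 - 14812 = -14892)
(c + a) + G(v) = (-20801 - 14892) + 21 = -35693 + 21 = -35672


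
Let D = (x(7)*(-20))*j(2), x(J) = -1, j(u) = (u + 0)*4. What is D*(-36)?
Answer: -5760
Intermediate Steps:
j(u) = 4*u (j(u) = u*4 = 4*u)
D = 160 (D = (-1*(-20))*(4*2) = 20*8 = 160)
D*(-36) = 160*(-36) = -5760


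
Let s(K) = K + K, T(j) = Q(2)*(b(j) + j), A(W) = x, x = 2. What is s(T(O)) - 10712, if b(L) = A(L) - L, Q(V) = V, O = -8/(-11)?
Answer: -10704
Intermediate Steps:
O = 8/11 (O = -8*(-1/11) = 8/11 ≈ 0.72727)
A(W) = 2
b(L) = 2 - L
T(j) = 4 (T(j) = 2*((2 - j) + j) = 2*2 = 4)
s(K) = 2*K
s(T(O)) - 10712 = 2*4 - 10712 = 8 - 10712 = -10704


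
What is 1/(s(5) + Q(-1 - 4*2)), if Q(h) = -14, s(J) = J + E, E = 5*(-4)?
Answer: -1/29 ≈ -0.034483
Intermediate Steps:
E = -20
s(J) = -20 + J (s(J) = J - 20 = -20 + J)
1/(s(5) + Q(-1 - 4*2)) = 1/((-20 + 5) - 14) = 1/(-15 - 14) = 1/(-29) = -1/29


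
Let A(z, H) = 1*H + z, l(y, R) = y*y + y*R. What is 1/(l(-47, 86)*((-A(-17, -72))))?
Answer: -1/163137 ≈ -6.1298e-6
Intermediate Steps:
l(y, R) = y**2 + R*y
A(z, H) = H + z
1/(l(-47, 86)*((-A(-17, -72)))) = 1/(((-47*(86 - 47)))*((-(-72 - 17)))) = 1/(((-47*39))*((-1*(-89)))) = 1/(-1833*89) = -1/1833*1/89 = -1/163137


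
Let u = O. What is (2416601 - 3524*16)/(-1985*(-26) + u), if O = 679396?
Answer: 2360217/731006 ≈ 3.2287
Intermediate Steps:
u = 679396
(2416601 - 3524*16)/(-1985*(-26) + u) = (2416601 - 3524*16)/(-1985*(-26) + 679396) = (2416601 - 56384)/(51610 + 679396) = 2360217/731006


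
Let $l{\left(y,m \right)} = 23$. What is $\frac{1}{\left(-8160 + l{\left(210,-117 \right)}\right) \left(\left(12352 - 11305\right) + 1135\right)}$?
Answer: $- \frac{1}{17754934} \approx -5.6322 \cdot 10^{-8}$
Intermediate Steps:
$\frac{1}{\left(-8160 + l{\left(210,-117 \right)}\right) \left(\left(12352 - 11305\right) + 1135\right)} = \frac{1}{\left(-8160 + 23\right) \left(\left(12352 - 11305\right) + 1135\right)} = \frac{1}{\left(-8137\right) \left(1047 + 1135\right)} = \frac{1}{\left(-8137\right) 2182} = \frac{1}{-17754934} = - \frac{1}{17754934}$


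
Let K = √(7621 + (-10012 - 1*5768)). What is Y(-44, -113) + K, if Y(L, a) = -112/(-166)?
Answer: 56/83 + I*√8159 ≈ 0.6747 + 90.327*I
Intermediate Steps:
Y(L, a) = 56/83 (Y(L, a) = -112*(-1/166) = 56/83)
K = I*√8159 (K = √(7621 + (-10012 - 5768)) = √(7621 - 15780) = √(-8159) = I*√8159 ≈ 90.327*I)
Y(-44, -113) + K = 56/83 + I*√8159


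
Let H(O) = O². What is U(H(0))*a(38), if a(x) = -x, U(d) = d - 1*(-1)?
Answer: -38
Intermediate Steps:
U(d) = 1 + d (U(d) = d + 1 = 1 + d)
U(H(0))*a(38) = (1 + 0²)*(-1*38) = (1 + 0)*(-38) = 1*(-38) = -38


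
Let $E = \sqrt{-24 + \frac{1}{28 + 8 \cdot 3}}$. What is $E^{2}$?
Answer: $- \frac{1247}{52} \approx -23.981$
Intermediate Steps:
$E = \frac{i \sqrt{16211}}{26}$ ($E = \sqrt{-24 + \frac{1}{28 + 24}} = \sqrt{-24 + \frac{1}{52}} = \sqrt{- \frac{1247}{52}} = \frac{i \sqrt{16211}}{26} \approx 4.897 i$)
$E^{2} = \left(\frac{i \sqrt{16211}}{26}\right)^{2} = - \frac{1247}{52}$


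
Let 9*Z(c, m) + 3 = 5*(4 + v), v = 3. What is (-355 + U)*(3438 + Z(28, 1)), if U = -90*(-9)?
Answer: 14093170/9 ≈ 1.5659e+6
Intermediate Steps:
U = 810
Z(c, m) = 32/9 (Z(c, m) = -⅓ + (5*(4 + 3))/9 = -⅓ + (5*7)/9 = -⅓ + (⅑)*35 = -⅓ + 35/9 = 32/9)
(-355 + U)*(3438 + Z(28, 1)) = (-355 + 810)*(3438 + 32/9) = 455*(30974/9) = 14093170/9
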